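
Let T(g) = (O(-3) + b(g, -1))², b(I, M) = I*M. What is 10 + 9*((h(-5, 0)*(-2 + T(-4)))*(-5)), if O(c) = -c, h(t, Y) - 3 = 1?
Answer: -8450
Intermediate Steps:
h(t, Y) = 4 (h(t, Y) = 3 + 1 = 4)
T(g) = (3 - g)² (T(g) = (-1*(-3) + g*(-1))² = (3 - g)²)
10 + 9*((h(-5, 0)*(-2 + T(-4)))*(-5)) = 10 + 9*((4*(-2 + (3 - 1*(-4))²))*(-5)) = 10 + 9*((4*(-2 + (3 + 4)²))*(-5)) = 10 + 9*((4*(-2 + 7²))*(-5)) = 10 + 9*((4*(-2 + 49))*(-5)) = 10 + 9*((4*47)*(-5)) = 10 + 9*(188*(-5)) = 10 + 9*(-940) = 10 - 8460 = -8450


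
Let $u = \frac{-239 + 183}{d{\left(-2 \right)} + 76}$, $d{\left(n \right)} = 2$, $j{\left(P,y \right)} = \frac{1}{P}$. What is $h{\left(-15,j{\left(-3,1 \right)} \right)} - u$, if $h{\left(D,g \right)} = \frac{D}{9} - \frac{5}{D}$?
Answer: $- \frac{8}{13} \approx -0.61539$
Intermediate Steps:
$u = - \frac{28}{39}$ ($u = \frac{-239 + 183}{2 + 76} = - \frac{56}{78} = \left(-56\right) \frac{1}{78} = - \frac{28}{39} \approx -0.71795$)
$h{\left(D,g \right)} = - \frac{5}{D} + \frac{D}{9}$ ($h{\left(D,g \right)} = D \frac{1}{9} - \frac{5}{D} = \frac{D}{9} - \frac{5}{D} = - \frac{5}{D} + \frac{D}{9}$)
$h{\left(-15,j{\left(-3,1 \right)} \right)} - u = \left(- \frac{5}{-15} + \frac{1}{9} \left(-15\right)\right) - - \frac{28}{39} = \left(\left(-5\right) \left(- \frac{1}{15}\right) - \frac{5}{3}\right) + \frac{28}{39} = \left(\frac{1}{3} - \frac{5}{3}\right) + \frac{28}{39} = - \frac{4}{3} + \frac{28}{39} = - \frac{8}{13}$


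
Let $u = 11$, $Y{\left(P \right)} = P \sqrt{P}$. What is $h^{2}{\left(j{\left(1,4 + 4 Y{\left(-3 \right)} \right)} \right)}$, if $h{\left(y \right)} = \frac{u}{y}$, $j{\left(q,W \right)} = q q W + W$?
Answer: $\frac{121 i}{128 \left(- 13 i + 3 \sqrt{3}\right)} \approx -0.062699 + 0.025061 i$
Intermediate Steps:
$Y{\left(P \right)} = P^{\frac{3}{2}}$
$j{\left(q,W \right)} = W + W q^{2}$ ($j{\left(q,W \right)} = q^{2} W + W = W q^{2} + W = W + W q^{2}$)
$h{\left(y \right)} = \frac{11}{y}$
$h^{2}{\left(j{\left(1,4 + 4 Y{\left(-3 \right)} \right)} \right)} = \left(\frac{11}{\left(4 + 4 \left(-3\right)^{\frac{3}{2}}\right) \left(1 + 1^{2}\right)}\right)^{2} = \left(\frac{11}{\left(4 + 4 \left(- 3 i \sqrt{3}\right)\right) \left(1 + 1\right)}\right)^{2} = \left(\frac{11}{\left(4 - 12 i \sqrt{3}\right) 2}\right)^{2} = \left(\frac{11}{8 - 24 i \sqrt{3}}\right)^{2} = \frac{121}{\left(8 - 24 i \sqrt{3}\right)^{2}}$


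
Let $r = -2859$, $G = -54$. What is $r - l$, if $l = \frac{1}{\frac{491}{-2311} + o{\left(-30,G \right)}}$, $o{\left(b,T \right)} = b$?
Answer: $- \frac{199615928}{69821} \approx -2859.0$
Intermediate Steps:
$l = - \frac{2311}{69821}$ ($l = \frac{1}{\frac{491}{-2311} - 30} = \frac{1}{491 \left(- \frac{1}{2311}\right) - 30} = \frac{1}{- \frac{491}{2311} - 30} = \frac{1}{- \frac{69821}{2311}} = - \frac{2311}{69821} \approx -0.033099$)
$r - l = -2859 - - \frac{2311}{69821} = -2859 + \frac{2311}{69821} = - \frac{199615928}{69821}$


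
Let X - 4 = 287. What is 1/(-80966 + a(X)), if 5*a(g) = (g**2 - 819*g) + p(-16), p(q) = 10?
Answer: -5/558468 ≈ -8.9531e-6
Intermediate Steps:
X = 291 (X = 4 + 287 = 291)
a(g) = 2 - 819*g/5 + g**2/5 (a(g) = ((g**2 - 819*g) + 10)/5 = (10 + g**2 - 819*g)/5 = 2 - 819*g/5 + g**2/5)
1/(-80966 + a(X)) = 1/(-80966 + (2 - 819/5*291 + (1/5)*291**2)) = 1/(-80966 + (2 - 238329/5 + (1/5)*84681)) = 1/(-80966 + (2 - 238329/5 + 84681/5)) = 1/(-80966 - 153638/5) = 1/(-558468/5) = -5/558468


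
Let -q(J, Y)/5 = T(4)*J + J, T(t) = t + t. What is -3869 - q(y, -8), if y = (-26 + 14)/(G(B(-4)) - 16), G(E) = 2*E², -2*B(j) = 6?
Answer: -4139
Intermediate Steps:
B(j) = -3 (B(j) = -½*6 = -3)
T(t) = 2*t
y = -6 (y = (-26 + 14)/(2*(-3)² - 16) = -12/(2*9 - 16) = -12/(18 - 16) = -12/2 = -12*½ = -6)
q(J, Y) = -45*J (q(J, Y) = -5*((2*4)*J + J) = -5*(8*J + J) = -45*J)
-3869 - q(y, -8) = -3869 - (-45)*(-6) = -3869 - 1*270 = -3869 - 270 = -4139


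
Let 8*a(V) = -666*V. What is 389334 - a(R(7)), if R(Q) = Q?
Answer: 1559667/4 ≈ 3.8992e+5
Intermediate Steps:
a(V) = -333*V/4 (a(V) = (-666*V)/8 = -333*V/4)
389334 - a(R(7)) = 389334 - (-333)*7/4 = 389334 - 1*(-2331/4) = 389334 + 2331/4 = 1559667/4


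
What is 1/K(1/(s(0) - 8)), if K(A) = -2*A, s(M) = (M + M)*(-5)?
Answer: 4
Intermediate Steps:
s(M) = -10*M (s(M) = (2*M)*(-5) = -10*M)
1/K(1/(s(0) - 8)) = 1/(-2/(-10*0 - 8)) = 1/(-2/(0 - 8)) = 1/(-2/(-8)) = 1/(-2*(-⅛)) = 1/(¼) = 4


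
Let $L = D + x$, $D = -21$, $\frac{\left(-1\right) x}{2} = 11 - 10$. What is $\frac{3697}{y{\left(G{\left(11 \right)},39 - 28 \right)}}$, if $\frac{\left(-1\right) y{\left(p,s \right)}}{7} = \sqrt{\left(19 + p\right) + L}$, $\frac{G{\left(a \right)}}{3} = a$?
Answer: $- \frac{3697 \sqrt{29}}{203} \approx -98.074$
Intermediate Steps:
$x = -2$ ($x = - 2 \left(11 - 10\right) = \left(-2\right) 1 = -2$)
$G{\left(a \right)} = 3 a$
$L = -23$ ($L = -21 - 2 = -23$)
$y{\left(p,s \right)} = - 7 \sqrt{-4 + p}$ ($y{\left(p,s \right)} = - 7 \sqrt{\left(19 + p\right) - 23} = - 7 \sqrt{-4 + p}$)
$\frac{3697}{y{\left(G{\left(11 \right)},39 - 28 \right)}} = \frac{3697}{\left(-7\right) \sqrt{-4 + 3 \cdot 11}} = \frac{3697}{\left(-7\right) \sqrt{-4 + 33}} = \frac{3697}{\left(-7\right) \sqrt{29}} = 3697 \left(- \frac{\sqrt{29}}{203}\right) = - \frac{3697 \sqrt{29}}{203}$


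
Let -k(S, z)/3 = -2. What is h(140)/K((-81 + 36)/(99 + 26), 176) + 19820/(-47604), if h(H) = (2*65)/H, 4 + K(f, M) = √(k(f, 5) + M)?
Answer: -2724142/6914481 + 13*√182/2324 ≈ -0.31851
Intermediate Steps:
k(S, z) = 6 (k(S, z) = -3*(-2) = 6)
K(f, M) = -4 + √(6 + M)
h(H) = 130/H
h(140)/K((-81 + 36)/(99 + 26), 176) + 19820/(-47604) = (130/140)/(-4 + √(6 + 176)) + 19820/(-47604) = (130*(1/140))/(-4 + √182) + 19820*(-1/47604) = 13/(14*(-4 + √182)) - 4955/11901 = -4955/11901 + 13/(14*(-4 + √182))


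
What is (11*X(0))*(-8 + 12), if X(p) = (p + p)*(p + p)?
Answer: 0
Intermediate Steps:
X(p) = 4*p² (X(p) = (2*p)*(2*p) = 4*p²)
(11*X(0))*(-8 + 12) = (11*(4*0²))*(-8 + 12) = (11*(4*0))*4 = (11*0)*4 = 0*4 = 0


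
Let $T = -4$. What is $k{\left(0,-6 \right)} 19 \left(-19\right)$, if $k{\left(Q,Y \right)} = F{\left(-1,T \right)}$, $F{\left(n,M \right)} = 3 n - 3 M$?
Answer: $-3249$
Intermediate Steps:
$F{\left(n,M \right)} = - 3 M + 3 n$
$k{\left(Q,Y \right)} = 9$ ($k{\left(Q,Y \right)} = \left(-3\right) \left(-4\right) + 3 \left(-1\right) = 12 - 3 = 9$)
$k{\left(0,-6 \right)} 19 \left(-19\right) = 9 \cdot 19 \left(-19\right) = 171 \left(-19\right) = -3249$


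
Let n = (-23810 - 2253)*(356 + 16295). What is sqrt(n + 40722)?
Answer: I*sqrt(433934291) ≈ 20831.0*I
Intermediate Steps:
n = -433975013 (n = -26063*16651 = -433975013)
sqrt(n + 40722) = sqrt(-433975013 + 40722) = sqrt(-433934291) = I*sqrt(433934291)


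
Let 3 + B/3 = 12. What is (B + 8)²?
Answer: 1225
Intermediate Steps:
B = 27 (B = -9 + 3*12 = -9 + 36 = 27)
(B + 8)² = (27 + 8)² = 35² = 1225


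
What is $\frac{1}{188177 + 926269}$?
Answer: $\frac{1}{1114446} \approx 8.9731 \cdot 10^{-7}$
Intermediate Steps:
$\frac{1}{188177 + 926269} = \frac{1}{1114446}$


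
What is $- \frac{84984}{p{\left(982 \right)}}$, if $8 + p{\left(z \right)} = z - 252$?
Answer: $- \frac{42492}{361} \approx -117.71$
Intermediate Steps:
$p{\left(z \right)} = -260 + z$ ($p{\left(z \right)} = -8 + \left(z - 252\right) = -8 + \left(-252 + z\right) = -260 + z$)
$- \frac{84984}{p{\left(982 \right)}} = - \frac{84984}{-260 + 982} = - \frac{84984}{722} = \left(-84984\right) \frac{1}{722} = - \frac{42492}{361}$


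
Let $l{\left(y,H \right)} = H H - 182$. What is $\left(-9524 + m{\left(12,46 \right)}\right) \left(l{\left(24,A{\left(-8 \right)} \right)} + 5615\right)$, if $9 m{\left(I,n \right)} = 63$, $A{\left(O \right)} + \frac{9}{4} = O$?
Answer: $- \frac{843291853}{16} \approx -5.2706 \cdot 10^{7}$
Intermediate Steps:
$A{\left(O \right)} = - \frac{9}{4} + O$
$l{\left(y,H \right)} = -182 + H^{2}$ ($l{\left(y,H \right)} = H^{2} - 182 = -182 + H^{2}$)
$m{\left(I,n \right)} = 7$ ($m{\left(I,n \right)} = \frac{1}{9} \cdot 63 = 7$)
$\left(-9524 + m{\left(12,46 \right)}\right) \left(l{\left(24,A{\left(-8 \right)} \right)} + 5615\right) = \left(-9524 + 7\right) \left(\left(-182 + \left(- \frac{9}{4} - 8\right)^{2}\right) + 5615\right) = - 9517 \left(\left(-182 + \left(- \frac{41}{4}\right)^{2}\right) + 5615\right) = - 9517 \left(\left(-182 + \frac{1681}{16}\right) + 5615\right) = - 9517 \left(- \frac{1231}{16} + 5615\right) = \left(-9517\right) \frac{88609}{16} = - \frac{843291853}{16}$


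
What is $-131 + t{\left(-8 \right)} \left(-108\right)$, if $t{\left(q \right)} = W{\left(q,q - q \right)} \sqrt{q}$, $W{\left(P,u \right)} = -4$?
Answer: $-131 + 864 i \sqrt{2} \approx -131.0 + 1221.9 i$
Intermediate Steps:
$t{\left(q \right)} = - 4 \sqrt{q}$
$-131 + t{\left(-8 \right)} \left(-108\right) = -131 + - 4 \sqrt{-8} \left(-108\right) = -131 + - 4 \cdot 2 i \sqrt{2} \left(-108\right) = -131 + - 8 i \sqrt{2} \left(-108\right) = -131 + 864 i \sqrt{2}$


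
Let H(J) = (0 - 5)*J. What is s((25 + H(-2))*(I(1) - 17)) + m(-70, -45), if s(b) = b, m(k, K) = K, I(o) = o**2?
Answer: -605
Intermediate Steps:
H(J) = -5*J
s((25 + H(-2))*(I(1) - 17)) + m(-70, -45) = (25 - 5*(-2))*(1**2 - 17) - 45 = (25 + 10)*(1 - 17) - 45 = 35*(-16) - 45 = -560 - 45 = -605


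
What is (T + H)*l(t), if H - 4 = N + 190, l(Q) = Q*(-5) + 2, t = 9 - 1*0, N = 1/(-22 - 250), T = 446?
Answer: -7485397/272 ≈ -27520.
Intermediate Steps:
N = -1/272 (N = 1/(-272) = -1/272 ≈ -0.0036765)
t = 9 (t = 9 + 0 = 9)
l(Q) = 2 - 5*Q (l(Q) = -5*Q + 2 = 2 - 5*Q)
H = 52767/272 (H = 4 + (-1/272 + 190) = 4 + 51679/272 = 52767/272 ≈ 194.00)
(T + H)*l(t) = (446 + 52767/272)*(2 - 5*9) = 174079*(2 - 45)/272 = (174079/272)*(-43) = -7485397/272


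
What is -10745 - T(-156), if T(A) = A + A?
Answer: -10433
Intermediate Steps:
T(A) = 2*A
-10745 - T(-156) = -10745 - 2*(-156) = -10745 - 1*(-312) = -10745 + 312 = -10433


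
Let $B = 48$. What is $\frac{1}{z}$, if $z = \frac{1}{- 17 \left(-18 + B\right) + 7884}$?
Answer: $7374$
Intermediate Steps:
$z = \frac{1}{7374}$ ($z = \frac{1}{- 17 \left(-18 + 48\right) + 7884} = \frac{1}{\left(-17\right) 30 + 7884} = \frac{1}{-510 + 7884} = \frac{1}{7374} \approx 0.00013561$)
$\frac{1}{z} = \frac{1}{\frac{1}{7374}} = 7374$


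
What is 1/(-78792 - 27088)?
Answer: -1/105880 ≈ -9.4447e-6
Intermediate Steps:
1/(-78792 - 27088) = 1/(-105880) = -1/105880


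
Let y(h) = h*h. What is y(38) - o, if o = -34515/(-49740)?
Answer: 4786003/3316 ≈ 1443.3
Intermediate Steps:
y(h) = h²
o = 2301/3316 (o = -34515*(-1/49740) = 2301/3316 ≈ 0.69391)
y(38) - o = 38² - 1*2301/3316 = 1444 - 2301/3316 = 4786003/3316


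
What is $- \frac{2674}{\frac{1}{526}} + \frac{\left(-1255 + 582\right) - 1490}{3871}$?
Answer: $- \frac{777808081}{553} \approx -1.4065 \cdot 10^{6}$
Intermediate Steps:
$- \frac{2674}{\frac{1}{526}} + \frac{\left(-1255 + 582\right) - 1490}{3871} = - 2674 \frac{1}{\frac{1}{526}} + \left(-673 - 1490\right) \frac{1}{3871} = \left(-2674\right) 526 - \frac{309}{553} = -1406524 - \frac{309}{553} = - \frac{777808081}{553}$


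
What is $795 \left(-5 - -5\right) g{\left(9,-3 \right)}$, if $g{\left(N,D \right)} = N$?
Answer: $0$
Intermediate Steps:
$795 \left(-5 - -5\right) g{\left(9,-3 \right)} = 795 \left(-5 - -5\right) 9 = 795 \left(-5 + 5\right) 9 = 795 \cdot 0 \cdot 9 = 795 \cdot 0 = 0$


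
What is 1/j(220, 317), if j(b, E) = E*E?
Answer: 1/100489 ≈ 9.9513e-6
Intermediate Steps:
j(b, E) = E²
1/j(220, 317) = 1/(317²) = 1/100489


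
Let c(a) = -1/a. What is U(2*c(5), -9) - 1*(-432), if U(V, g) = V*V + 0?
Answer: 10804/25 ≈ 432.16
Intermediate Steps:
U(V, g) = V**2 (U(V, g) = V**2 + 0 = V**2)
U(2*c(5), -9) - 1*(-432) = (2*(-1/5))**2 - 1*(-432) = (2*(-1*1/5))**2 + 432 = (2*(-1/5))**2 + 432 = (-2/5)**2 + 432 = 4/25 + 432 = 10804/25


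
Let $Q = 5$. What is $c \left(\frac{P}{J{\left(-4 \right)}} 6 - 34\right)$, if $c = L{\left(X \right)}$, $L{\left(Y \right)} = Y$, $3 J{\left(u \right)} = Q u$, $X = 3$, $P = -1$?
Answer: $- \frac{993}{10} \approx -99.3$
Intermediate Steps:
$J{\left(u \right)} = \frac{5 u}{3}$
$c = 3$
$c \left(\frac{P}{J{\left(-4 \right)}} 6 - 34\right) = 3 \left(\frac{1}{\frac{5}{3} \left(-4\right)} \left(-1\right) 6 - 34\right) = 3 \left(\frac{1}{- \frac{20}{3}} \left(-1\right) 6 - 34\right) = 3 \left(\left(- \frac{3}{20}\right) \left(-1\right) 6 - 34\right) = 3 \left(\frac{3}{20} \cdot 6 - 34\right) = 3 \left(\frac{9}{10} - 34\right) = 3 \left(- \frac{331}{10}\right) = - \frac{993}{10}$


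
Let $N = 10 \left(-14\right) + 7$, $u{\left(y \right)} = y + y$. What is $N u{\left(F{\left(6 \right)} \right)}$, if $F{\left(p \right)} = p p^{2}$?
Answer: $-57456$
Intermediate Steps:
$F{\left(p \right)} = p^{3}$
$u{\left(y \right)} = 2 y$
$N = -133$ ($N = -140 + 7 = -133$)
$N u{\left(F{\left(6 \right)} \right)} = - 133 \cdot 2 \cdot 6^{3} = - 133 \cdot 2 \cdot 216 = \left(-133\right) 432 = -57456$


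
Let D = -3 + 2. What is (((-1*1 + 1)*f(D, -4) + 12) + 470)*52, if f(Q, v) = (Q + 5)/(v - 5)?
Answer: 25064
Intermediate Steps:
D = -1
f(Q, v) = (5 + Q)/(-5 + v)
(((-1*1 + 1)*f(D, -4) + 12) + 470)*52 = (((-1*1 + 1)*((5 - 1)/(-5 - 4)) + 12) + 470)*52 = (((-1 + 1)*(4/(-9)) + 12) + 470)*52 = ((0*(-⅑*4) + 12) + 470)*52 = ((0*(-4/9) + 12) + 470)*52 = ((0 + 12) + 470)*52 = (12 + 470)*52 = 482*52 = 25064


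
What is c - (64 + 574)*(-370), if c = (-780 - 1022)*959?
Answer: -1492058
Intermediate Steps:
c = -1728118 (c = -1802*959 = -1728118)
c - (64 + 574)*(-370) = -1728118 - (64 + 574)*(-370) = -1728118 - 638*(-370) = -1728118 - 1*(-236060) = -1728118 + 236060 = -1492058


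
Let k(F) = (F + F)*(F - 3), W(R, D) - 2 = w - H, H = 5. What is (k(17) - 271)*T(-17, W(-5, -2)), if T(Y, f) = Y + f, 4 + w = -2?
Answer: -5330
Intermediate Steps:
w = -6 (w = -4 - 2 = -6)
W(R, D) = -9 (W(R, D) = 2 + (-6 - 1*5) = 2 + (-6 - 5) = 2 - 11 = -9)
k(F) = 2*F*(-3 + F) (k(F) = (2*F)*(-3 + F) = 2*F*(-3 + F))
(k(17) - 271)*T(-17, W(-5, -2)) = (2*17*(-3 + 17) - 271)*(-17 - 9) = (2*17*14 - 271)*(-26) = (476 - 271)*(-26) = 205*(-26) = -5330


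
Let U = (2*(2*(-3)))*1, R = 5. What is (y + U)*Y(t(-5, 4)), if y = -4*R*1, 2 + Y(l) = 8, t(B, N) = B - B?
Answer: -192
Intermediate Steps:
t(B, N) = 0
Y(l) = 6 (Y(l) = -2 + 8 = 6)
y = -20 (y = -4*5*1 = -20*1 = -20)
U = -12 (U = (2*(-6))*1 = -12*1 = -12)
(y + U)*Y(t(-5, 4)) = (-20 - 12)*6 = -32*6 = -192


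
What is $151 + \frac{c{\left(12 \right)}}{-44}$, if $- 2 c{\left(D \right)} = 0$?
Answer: $151$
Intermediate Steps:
$c{\left(D \right)} = 0$ ($c{\left(D \right)} = \left(- \frac{1}{2}\right) 0 = 0$)
$151 + \frac{c{\left(12 \right)}}{-44} = 151 + \frac{0}{-44} = 151 + 0 \left(- \frac{1}{44}\right) = 151 + 0 = 151$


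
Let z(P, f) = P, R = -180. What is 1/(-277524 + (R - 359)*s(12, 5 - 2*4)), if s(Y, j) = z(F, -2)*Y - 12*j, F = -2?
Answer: -1/283992 ≈ -3.5212e-6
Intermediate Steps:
s(Y, j) = -12*j - 2*Y (s(Y, j) = -2*Y - 12*j = -12*j - 2*Y)
1/(-277524 + (R - 359)*s(12, 5 - 2*4)) = 1/(-277524 + (-180 - 359)*(-12*(5 - 2*4) - 2*12)) = 1/(-277524 - 539*(-12*(5 - 8) - 24)) = 1/(-277524 - 539*(-12*(-3) - 24)) = 1/(-277524 - 539*(36 - 24)) = 1/(-277524 - 539*12) = 1/(-277524 - 6468) = 1/(-283992) = -1/283992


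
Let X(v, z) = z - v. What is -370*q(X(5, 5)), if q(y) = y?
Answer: 0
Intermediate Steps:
-370*q(X(5, 5)) = -370*(5 - 1*5) = -370*(5 - 5) = -370*0 = 0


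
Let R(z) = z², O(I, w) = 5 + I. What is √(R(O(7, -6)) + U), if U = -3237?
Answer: I*√3093 ≈ 55.615*I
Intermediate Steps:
√(R(O(7, -6)) + U) = √((5 + 7)² - 3237) = √(12² - 3237) = √(144 - 3237) = √(-3093) = I*√3093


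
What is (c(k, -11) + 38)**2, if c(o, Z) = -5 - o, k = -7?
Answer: 1600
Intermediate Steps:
(c(k, -11) + 38)**2 = ((-5 - 1*(-7)) + 38)**2 = ((-5 + 7) + 38)**2 = (2 + 38)**2 = 40**2 = 1600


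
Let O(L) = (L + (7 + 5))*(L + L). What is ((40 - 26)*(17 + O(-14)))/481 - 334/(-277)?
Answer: 443748/133237 ≈ 3.3305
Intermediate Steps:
O(L) = 2*L*(12 + L) (O(L) = (L + 12)*(2*L) = (12 + L)*(2*L) = 2*L*(12 + L))
((40 - 26)*(17 + O(-14)))/481 - 334/(-277) = ((40 - 26)*(17 + 2*(-14)*(12 - 14)))/481 - 334/(-277) = (14*(17 + 2*(-14)*(-2)))*(1/481) - 334*(-1/277) = (14*(17 + 56))*(1/481) + 334/277 = (14*73)*(1/481) + 334/277 = 1022*(1/481) + 334/277 = 1022/481 + 334/277 = 443748/133237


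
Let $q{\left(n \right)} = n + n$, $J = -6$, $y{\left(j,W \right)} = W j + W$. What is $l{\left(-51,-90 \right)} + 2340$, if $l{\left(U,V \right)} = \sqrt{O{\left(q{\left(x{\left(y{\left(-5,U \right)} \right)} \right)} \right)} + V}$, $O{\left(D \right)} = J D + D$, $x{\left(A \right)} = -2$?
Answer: $2340 + i \sqrt{70} \approx 2340.0 + 8.3666 i$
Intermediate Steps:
$y{\left(j,W \right)} = W + W j$
$q{\left(n \right)} = 2 n$
$O{\left(D \right)} = - 5 D$ ($O{\left(D \right)} = - 6 D + D = - 5 D$)
$l{\left(U,V \right)} = \sqrt{20 + V}$ ($l{\left(U,V \right)} = \sqrt{- 5 \cdot 2 \left(-2\right) + V} = \sqrt{\left(-5\right) \left(-4\right) + V} = \sqrt{20 + V}$)
$l{\left(-51,-90 \right)} + 2340 = \sqrt{20 - 90} + 2340 = \sqrt{-70} + 2340 = i \sqrt{70} + 2340 = 2340 + i \sqrt{70}$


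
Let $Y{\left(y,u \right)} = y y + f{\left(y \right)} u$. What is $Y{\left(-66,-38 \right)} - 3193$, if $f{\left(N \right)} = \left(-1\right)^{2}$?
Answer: $1125$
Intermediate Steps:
$f{\left(N \right)} = 1$
$Y{\left(y,u \right)} = u + y^{2}$ ($Y{\left(y,u \right)} = y y + 1 u = y^{2} + u = u + y^{2}$)
$Y{\left(-66,-38 \right)} - 3193 = \left(-38 + \left(-66\right)^{2}\right) - 3193 = \left(-38 + 4356\right) - 3193 = 4318 - 3193 = 1125$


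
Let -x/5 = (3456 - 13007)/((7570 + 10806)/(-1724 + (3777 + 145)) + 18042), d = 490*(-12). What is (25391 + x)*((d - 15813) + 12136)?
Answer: -4814267407291267/19837346 ≈ -2.4269e+8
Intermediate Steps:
d = -5880
x = 52482745/19837346 (x = -5*(3456 - 13007)/((7570 + 10806)/(-1724 + (3777 + 145)) + 18042) = -(-47755)/(18376/(-1724 + 3922) + 18042) = -(-47755)/(18376/2198 + 18042) = -(-47755)/(18376*(1/2198) + 18042) = -(-47755)/(9188/1099 + 18042) = -(-47755)/19837346/1099 = -(-47755)*1099/19837346 = -5*(-10496549/19837346) = 52482745/19837346 ≈ 2.6457)
(25391 + x)*((d - 15813) + 12136) = (25391 + 52482745/19837346)*((-5880 - 15813) + 12136) = 503742535031*(-21693 + 12136)/19837346 = (503742535031/19837346)*(-9557) = -4814267407291267/19837346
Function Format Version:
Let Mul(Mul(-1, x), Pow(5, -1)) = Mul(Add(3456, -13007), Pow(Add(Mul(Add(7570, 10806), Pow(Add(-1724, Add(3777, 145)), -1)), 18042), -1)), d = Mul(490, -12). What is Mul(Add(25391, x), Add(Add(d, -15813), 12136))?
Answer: Rational(-4814267407291267, 19837346) ≈ -2.4269e+8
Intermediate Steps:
d = -5880
x = Rational(52482745, 19837346) (x = Mul(-5, Mul(Add(3456, -13007), Pow(Add(Mul(Add(7570, 10806), Pow(Add(-1724, Add(3777, 145)), -1)), 18042), -1))) = Mul(-5, Mul(-9551, Pow(Add(Mul(18376, Pow(Add(-1724, 3922), -1)), 18042), -1))) = Mul(-5, Mul(-9551, Pow(Add(Mul(18376, Pow(2198, -1)), 18042), -1))) = Mul(-5, Mul(-9551, Pow(Add(Mul(18376, Rational(1, 2198)), 18042), -1))) = Mul(-5, Mul(-9551, Pow(Add(Rational(9188, 1099), 18042), -1))) = Mul(-5, Mul(-9551, Pow(Rational(19837346, 1099), -1))) = Mul(-5, Mul(-9551, Rational(1099, 19837346))) = Mul(-5, Rational(-10496549, 19837346)) = Rational(52482745, 19837346) ≈ 2.6457)
Mul(Add(25391, x), Add(Add(d, -15813), 12136)) = Mul(Add(25391, Rational(52482745, 19837346)), Add(Add(-5880, -15813), 12136)) = Mul(Rational(503742535031, 19837346), Add(-21693, 12136)) = Mul(Rational(503742535031, 19837346), -9557) = Rational(-4814267407291267, 19837346)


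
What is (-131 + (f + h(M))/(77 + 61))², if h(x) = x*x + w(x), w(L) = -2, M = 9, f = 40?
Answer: 322525681/19044 ≈ 16936.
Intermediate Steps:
h(x) = -2 + x² (h(x) = x*x - 2 = x² - 2 = -2 + x²)
(-131 + (f + h(M))/(77 + 61))² = (-131 + (40 + (-2 + 9²))/(77 + 61))² = (-131 + (40 + (-2 + 81))/138)² = (-131 + (40 + 79)*(1/138))² = (-131 + 119*(1/138))² = (-131 + 119/138)² = (-17959/138)² = 322525681/19044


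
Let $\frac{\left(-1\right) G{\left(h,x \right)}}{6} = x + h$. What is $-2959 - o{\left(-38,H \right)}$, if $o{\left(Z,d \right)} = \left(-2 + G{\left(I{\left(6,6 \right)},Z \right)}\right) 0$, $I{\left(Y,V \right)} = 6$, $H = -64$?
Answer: $-2959$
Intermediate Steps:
$G{\left(h,x \right)} = - 6 h - 6 x$ ($G{\left(h,x \right)} = - 6 \left(x + h\right) = - 6 \left(h + x\right) = - 6 h - 6 x$)
$o{\left(Z,d \right)} = 0$ ($o{\left(Z,d \right)} = \left(-2 - \left(36 + 6 Z\right)\right) 0 = \left(-38 - 6 Z\right) 0 = 0$)
$-2959 - o{\left(-38,H \right)} = -2959 - 0 = -2959 + 0 = -2959$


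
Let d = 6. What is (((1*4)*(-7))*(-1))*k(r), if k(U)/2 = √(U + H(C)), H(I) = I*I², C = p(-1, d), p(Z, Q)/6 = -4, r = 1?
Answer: 56*I*√13823 ≈ 6584.0*I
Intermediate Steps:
p(Z, Q) = -24 (p(Z, Q) = 6*(-4) = -24)
C = -24
H(I) = I³
k(U) = 2*√(-13824 + U) (k(U) = 2*√(U + (-24)³) = 2*√(U - 13824) = 2*√(-13824 + U))
(((1*4)*(-7))*(-1))*k(r) = (((1*4)*(-7))*(-1))*(2*√(-13824 + 1)) = ((4*(-7))*(-1))*(2*√(-13823)) = (-28*(-1))*(2*(I*√13823)) = 28*(2*I*√13823) = 56*I*√13823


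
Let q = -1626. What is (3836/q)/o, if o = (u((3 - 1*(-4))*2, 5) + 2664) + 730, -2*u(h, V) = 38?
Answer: -1918/2743875 ≈ -0.00069901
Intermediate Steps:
u(h, V) = -19 (u(h, V) = -½*38 = -19)
o = 3375 (o = (-19 + 2664) + 730 = 2645 + 730 = 3375)
(3836/q)/o = (3836/(-1626))/3375 = (3836*(-1/1626))*(1/3375) = -1918/813*1/3375 = -1918/2743875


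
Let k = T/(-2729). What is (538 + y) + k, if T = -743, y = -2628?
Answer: -5702867/2729 ≈ -2089.7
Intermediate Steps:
k = 743/2729 (k = -743/(-2729) = -743*(-1/2729) = 743/2729 ≈ 0.27226)
(538 + y) + k = (538 - 2628) + 743/2729 = -2090 + 743/2729 = -5702867/2729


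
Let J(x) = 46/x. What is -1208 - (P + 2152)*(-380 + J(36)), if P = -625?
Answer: 3462605/6 ≈ 5.7710e+5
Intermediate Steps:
-1208 - (P + 2152)*(-380 + J(36)) = -1208 - (-625 + 2152)*(-380 + 46/36) = -1208 - 1527*(-380 + 46*(1/36)) = -1208 - 1527*(-380 + 23/18) = -1208 - 1527*(-6817)/18 = -1208 - 1*(-3469853/6) = -1208 + 3469853/6 = 3462605/6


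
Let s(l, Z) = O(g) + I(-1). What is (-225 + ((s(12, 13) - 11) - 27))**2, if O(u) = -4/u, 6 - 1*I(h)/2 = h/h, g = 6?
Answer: 579121/9 ≈ 64347.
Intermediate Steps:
I(h) = 10 (I(h) = 12 - 2*h/h = 12 - 2*1 = 12 - 2 = 10)
s(l, Z) = 28/3 (s(l, Z) = -4/6 + 10 = -4*1/6 + 10 = -2/3 + 10 = 28/3)
(-225 + ((s(12, 13) - 11) - 27))**2 = (-225 + ((28/3 - 11) - 27))**2 = (-225 + (-5/3 - 27))**2 = (-225 - 86/3)**2 = (-761/3)**2 = 579121/9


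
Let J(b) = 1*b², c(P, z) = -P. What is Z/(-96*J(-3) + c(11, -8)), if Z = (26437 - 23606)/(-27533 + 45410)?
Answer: -2831/15642375 ≈ -0.00018098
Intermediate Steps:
J(b) = b²
Z = 2831/17877 ≈ 0.15836
Z/(-96*J(-3) + c(11, -8)) = 2831/(17877*(-96*(-3)² - 1*11)) = 2831/(17877*(-96*9 - 11)) = 2831/(17877*(-864 - 11)) = (2831/17877)/(-875) = (2831/17877)*(-1/875) = -2831/15642375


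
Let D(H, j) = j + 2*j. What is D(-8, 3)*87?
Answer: 783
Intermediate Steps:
D(H, j) = 3*j
D(-8, 3)*87 = (3*3)*87 = 9*87 = 783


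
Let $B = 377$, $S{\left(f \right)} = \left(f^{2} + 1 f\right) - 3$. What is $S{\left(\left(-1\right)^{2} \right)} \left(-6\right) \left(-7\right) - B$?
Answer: $-419$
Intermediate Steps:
$S{\left(f \right)} = -3 + f + f^{2}$ ($S{\left(f \right)} = \left(f^{2} + f\right) - 3 = \left(f + f^{2}\right) - 3 = -3 + f + f^{2}$)
$S{\left(\left(-1\right)^{2} \right)} \left(-6\right) \left(-7\right) - B = \left(-3 + \left(-1\right)^{2} + \left(\left(-1\right)^{2}\right)^{2}\right) \left(-6\right) \left(-7\right) - 377 = \left(-3 + 1 + 1^{2}\right) \left(-6\right) \left(-7\right) - 377 = \left(-3 + 1 + 1\right) \left(-6\right) \left(-7\right) - 377 = \left(-1\right) \left(-6\right) \left(-7\right) - 377 = 6 \left(-7\right) - 377 = -42 - 377 = -419$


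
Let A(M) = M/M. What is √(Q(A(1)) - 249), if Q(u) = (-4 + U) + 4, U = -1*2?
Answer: I*√251 ≈ 15.843*I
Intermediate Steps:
U = -2
A(M) = 1
Q(u) = -2 (Q(u) = (-4 - 2) + 4 = -6 + 4 = -2)
√(Q(A(1)) - 249) = √(-2 - 249) = √(-251) = I*√251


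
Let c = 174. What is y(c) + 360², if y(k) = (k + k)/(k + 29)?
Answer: 907212/7 ≈ 1.2960e+5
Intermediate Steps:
y(k) = 2*k/(29 + k) (y(k) = (2*k)/(29 + k) = 2*k/(29 + k))
y(c) + 360² = 2*174/(29 + 174) + 360² = 2*174/203 + 129600 = 2*174*(1/203) + 129600 = 12/7 + 129600 = 907212/7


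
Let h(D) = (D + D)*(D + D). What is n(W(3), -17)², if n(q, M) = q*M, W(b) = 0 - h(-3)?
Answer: 374544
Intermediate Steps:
h(D) = 4*D² (h(D) = (2*D)*(2*D) = 4*D²)
W(b) = -36 (W(b) = 0 - 4*(-3)² = 0 - 4*9 = 0 - 1*36 = 0 - 36 = -36)
n(q, M) = M*q
n(W(3), -17)² = (-17*(-36))² = 612² = 374544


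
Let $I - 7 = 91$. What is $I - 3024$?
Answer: $-2926$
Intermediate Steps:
$I = 98$ ($I = 7 + 91 = 98$)
$I - 3024 = 98 - 3024 = -2926$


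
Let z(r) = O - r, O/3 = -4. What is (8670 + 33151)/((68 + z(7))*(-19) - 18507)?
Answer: -41821/19438 ≈ -2.1515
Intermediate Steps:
O = -12 (O = 3*(-4) = -12)
z(r) = -12 - r
(8670 + 33151)/((68 + z(7))*(-19) - 18507) = (8670 + 33151)/((68 + (-12 - 1*7))*(-19) - 18507) = 41821/((68 + (-12 - 7))*(-19) - 18507) = 41821/((68 - 19)*(-19) - 18507) = 41821/(49*(-19) - 18507) = 41821/(-931 - 18507) = 41821/(-19438) = 41821*(-1/19438) = -41821/19438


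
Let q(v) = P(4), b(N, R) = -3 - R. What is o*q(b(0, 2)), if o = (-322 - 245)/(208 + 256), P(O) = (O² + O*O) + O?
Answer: -5103/116 ≈ -43.991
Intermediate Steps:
P(O) = O + 2*O² (P(O) = (O² + O²) + O = 2*O² + O = O + 2*O²)
q(v) = 36 (q(v) = 4*(1 + 2*4) = 4*(1 + 8) = 4*9 = 36)
o = -567/464 ≈ -1.2220
o*q(b(0, 2)) = -567/464*36 = -5103/116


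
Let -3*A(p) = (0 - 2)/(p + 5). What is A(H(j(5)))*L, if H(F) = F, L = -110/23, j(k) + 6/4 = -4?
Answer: 440/69 ≈ 6.3768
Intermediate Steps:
j(k) = -11/2 (j(k) = -3/2 - 4 = -11/2)
L = -110/23 (L = -110*1/23 = -110/23 ≈ -4.7826)
A(p) = 2/(3*(5 + p)) (A(p) = -(0 - 2)/(3*(p + 5)) = -(-2)/(3*(5 + p)) = 2/(3*(5 + p)))
A(H(j(5)))*L = (2/(3*(5 - 11/2)))*(-110/23) = (2/(3*(-½)))*(-110/23) = ((⅔)*(-2))*(-110/23) = -4/3*(-110/23) = 440/69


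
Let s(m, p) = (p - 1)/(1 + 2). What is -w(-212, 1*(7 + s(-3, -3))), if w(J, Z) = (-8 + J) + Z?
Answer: 643/3 ≈ 214.33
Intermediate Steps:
s(m, p) = -⅓ + p/3 (s(m, p) = (-1 + p)/3 = (-1 + p)*(⅓) = -⅓ + p/3)
w(J, Z) = -8 + J + Z
-w(-212, 1*(7 + s(-3, -3))) = -(-8 - 212 + 1*(7 + (-⅓ + (⅓)*(-3)))) = -(-8 - 212 + 1*(7 + (-⅓ - 1))) = -(-8 - 212 + 1*(7 - 4/3)) = -(-8 - 212 + 1*(17/3)) = -(-8 - 212 + 17/3) = -1*(-643/3) = 643/3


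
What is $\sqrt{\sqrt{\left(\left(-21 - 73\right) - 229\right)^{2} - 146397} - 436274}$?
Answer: $\sqrt{-436274 + 2 i \sqrt{10517}} \approx 0.155 + 660.51 i$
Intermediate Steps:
$\sqrt{\sqrt{\left(\left(-21 - 73\right) - 229\right)^{2} - 146397} - 436274} = \sqrt{\sqrt{\left(-94 - 229\right)^{2} - 146397} - 436274} = \sqrt{\sqrt{\left(-323\right)^{2} - 146397} - 436274} = \sqrt{\sqrt{104329 - 146397} - 436274} = \sqrt{\sqrt{-42068} - 436274} = \sqrt{2 i \sqrt{10517} - 436274} = \sqrt{-436274 + 2 i \sqrt{10517}}$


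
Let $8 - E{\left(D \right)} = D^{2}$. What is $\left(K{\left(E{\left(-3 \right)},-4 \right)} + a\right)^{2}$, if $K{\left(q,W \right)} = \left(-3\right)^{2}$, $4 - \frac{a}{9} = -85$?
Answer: $656100$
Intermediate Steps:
$a = 801$ ($a = 36 - -765 = 36 + 765 = 801$)
$E{\left(D \right)} = 8 - D^{2}$
$K{\left(q,W \right)} = 9$
$\left(K{\left(E{\left(-3 \right)},-4 \right)} + a\right)^{2} = \left(9 + 801\right)^{2} = 810^{2} = 656100$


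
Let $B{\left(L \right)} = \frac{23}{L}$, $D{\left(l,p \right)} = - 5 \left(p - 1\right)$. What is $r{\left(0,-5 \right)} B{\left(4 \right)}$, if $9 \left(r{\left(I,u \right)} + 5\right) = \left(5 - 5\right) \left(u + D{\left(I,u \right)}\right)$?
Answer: $- \frac{115}{4} \approx -28.75$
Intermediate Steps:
$D{\left(l,p \right)} = 5 - 5 p$ ($D{\left(l,p \right)} = - 5 \left(-1 + p\right) = 5 - 5 p$)
$r{\left(I,u \right)} = -5$ ($r{\left(I,u \right)} = -5 + \frac{\left(5 - 5\right) \left(u - \left(-5 + 5 u\right)\right)}{9} = -5 + \frac{0 \left(5 - 4 u\right)}{9} = -5 + \frac{1}{9} \cdot 0 = -5 + 0 = -5$)
$r{\left(0,-5 \right)} B{\left(4 \right)} = - 5 \cdot \frac{23}{4} = - 5 \cdot 23 \cdot \frac{1}{4} = \left(-5\right) \frac{23}{4} = - \frac{115}{4}$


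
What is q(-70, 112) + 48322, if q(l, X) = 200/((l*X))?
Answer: 9471107/196 ≈ 48322.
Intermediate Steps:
q(l, X) = 200/(X*l) (q(l, X) = 200/((X*l)) = 200*(1/(X*l)) = 200/(X*l))
q(-70, 112) + 48322 = 200/(112*(-70)) + 48322 = 200*(1/112)*(-1/70) + 48322 = -5/196 + 48322 = 9471107/196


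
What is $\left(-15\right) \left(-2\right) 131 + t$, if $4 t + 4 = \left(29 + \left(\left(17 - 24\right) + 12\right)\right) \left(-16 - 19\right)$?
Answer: $\frac{7263}{2} \approx 3631.5$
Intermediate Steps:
$t = - \frac{597}{2}$ ($t = -1 + \frac{\left(29 + \left(\left(17 - 24\right) + 12\right)\right) \left(-16 - 19\right)}{4} = -1 + \frac{\left(29 + \left(-7 + 12\right)\right) \left(-35\right)}{4} = -1 + \frac{\left(29 + 5\right) \left(-35\right)}{4} = -1 + \frac{34 \left(-35\right)}{4} = -1 + \frac{1}{4} \left(-1190\right) = -1 - \frac{595}{2} = - \frac{597}{2} \approx -298.5$)
$\left(-15\right) \left(-2\right) 131 + t = \left(-15\right) \left(-2\right) 131 - \frac{597}{2} = 30 \cdot 131 - \frac{597}{2} = 3930 - \frac{597}{2} = \frac{7263}{2}$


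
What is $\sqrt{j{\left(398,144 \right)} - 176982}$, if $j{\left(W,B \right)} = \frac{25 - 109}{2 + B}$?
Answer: $\frac{4 i \sqrt{58946259}}{73} \approx 420.69 i$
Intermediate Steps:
$j{\left(W,B \right)} = - \frac{84}{2 + B}$
$\sqrt{j{\left(398,144 \right)} - 176982} = \sqrt{- \frac{84}{2 + 144} - 176982} = \sqrt{- \frac{84}{146} - 176982} = \sqrt{\left(-84\right) \frac{1}{146} - 176982} = \sqrt{- \frac{42}{73} - 176982} = \sqrt{- \frac{12919728}{73}} = \frac{4 i \sqrt{58946259}}{73}$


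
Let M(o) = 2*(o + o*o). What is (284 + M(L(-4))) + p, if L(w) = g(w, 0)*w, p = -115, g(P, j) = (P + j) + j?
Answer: 713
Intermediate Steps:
g(P, j) = P + 2*j
L(w) = w² (L(w) = (w + 2*0)*w = (w + 0)*w = w*w = w²)
M(o) = 2*o + 2*o² (M(o) = 2*(o + o²) = 2*o + 2*o²)
(284 + M(L(-4))) + p = (284 + 2*(-4)²*(1 + (-4)²)) - 115 = (284 + 2*16*(1 + 16)) - 115 = (284 + 2*16*17) - 115 = (284 + 544) - 115 = 828 - 115 = 713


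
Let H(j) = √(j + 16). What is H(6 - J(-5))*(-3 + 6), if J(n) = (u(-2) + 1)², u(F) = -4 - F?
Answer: 3*√21 ≈ 13.748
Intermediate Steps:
J(n) = 1 (J(n) = ((-4 - 1*(-2)) + 1)² = ((-4 + 2) + 1)² = (-2 + 1)² = (-1)² = 1)
H(j) = √(16 + j)
H(6 - J(-5))*(-3 + 6) = √(16 + (6 - 1*1))*(-3 + 6) = √(16 + (6 - 1))*3 = √(16 + 5)*3 = √21*3 = 3*√21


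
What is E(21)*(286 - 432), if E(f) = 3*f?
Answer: -9198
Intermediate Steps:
E(21)*(286 - 432) = (3*21)*(286 - 432) = 63*(-146) = -9198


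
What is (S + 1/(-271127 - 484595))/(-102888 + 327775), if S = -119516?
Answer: -90320870553/169952053414 ≈ -0.53145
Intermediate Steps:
(S + 1/(-271127 - 484595))/(-102888 + 327775) = (-119516 + 1/(-271127 - 484595))/(-102888 + 327775) = (-119516 + 1/(-755722))/224887 = (-119516 - 1/755722)*(1/224887) = -90320870553/755722*1/224887 = -90320870553/169952053414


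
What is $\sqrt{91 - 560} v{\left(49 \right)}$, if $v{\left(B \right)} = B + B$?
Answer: $98 i \sqrt{469} \approx 2122.3 i$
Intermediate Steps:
$v{\left(B \right)} = 2 B$
$\sqrt{91 - 560} v{\left(49 \right)} = \sqrt{91 - 560} \cdot 2 \cdot 49 = \sqrt{-469} \cdot 98 = i \sqrt{469} \cdot 98 = 98 i \sqrt{469}$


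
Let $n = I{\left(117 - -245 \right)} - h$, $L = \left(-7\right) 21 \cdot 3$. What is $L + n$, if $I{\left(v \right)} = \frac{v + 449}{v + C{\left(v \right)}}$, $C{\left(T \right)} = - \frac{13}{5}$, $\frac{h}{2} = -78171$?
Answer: $\frac{280158152}{1797} \approx 1.559 \cdot 10^{5}$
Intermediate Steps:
$h = -156342$ ($h = 2 \left(-78171\right) = -156342$)
$C{\left(T \right)} = - \frac{13}{5}$ ($C{\left(T \right)} = \left(-13\right) \frac{1}{5} = - \frac{13}{5}$)
$I{\left(v \right)} = \frac{449 + v}{- \frac{13}{5} + v}$ ($I{\left(v \right)} = \frac{v + 449}{v - \frac{13}{5}} = \frac{449 + v}{- \frac{13}{5} + v}$)
$L = -441$ ($L = \left(-147\right) 3 = -441$)
$n = \frac{280950629}{1797}$ ($n = \frac{5 \left(449 + \left(117 - -245\right)\right)}{-13 + 5 \left(117 - -245\right)} - -156342 = \frac{5 \left(449 + \left(117 + 245\right)\right)}{-13 + 5 \left(117 + 245\right)} + 156342 = \frac{5 \left(449 + 362\right)}{-13 + 5 \cdot 362} + 156342 = 5 \frac{1}{-13 + 1810} \cdot 811 + 156342 = 5 \cdot \frac{1}{1797} \cdot 811 + 156342 = \frac{4055}{1797} + 156342 = \frac{280950629}{1797} \approx 1.5634 \cdot 10^{5}$)
$L + n = -441 + \frac{280950629}{1797} = \frac{280158152}{1797}$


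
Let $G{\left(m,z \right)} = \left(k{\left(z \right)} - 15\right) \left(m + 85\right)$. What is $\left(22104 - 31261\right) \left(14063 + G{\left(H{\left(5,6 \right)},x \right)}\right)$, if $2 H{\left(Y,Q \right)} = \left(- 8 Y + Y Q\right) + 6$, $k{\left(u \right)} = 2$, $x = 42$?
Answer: $-118894488$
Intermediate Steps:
$H{\left(Y,Q \right)} = 3 - 4 Y + \frac{Q Y}{2}$ ($H{\left(Y,Q \right)} = \frac{\left(- 8 Y + Y Q\right) + 6}{2} = \frac{\left(- 8 Y + Q Y\right) + 6}{2} = \frac{6 - 8 Y + Q Y}{2} = 3 - 4 Y + \frac{Q Y}{2}$)
$G{\left(m,z \right)} = -1105 - 13 m$ ($G{\left(m,z \right)} = \left(2 - 15\right) \left(m + 85\right) = - 13 \left(85 + m\right) = -1105 - 13 m$)
$\left(22104 - 31261\right) \left(14063 + G{\left(H{\left(5,6 \right)},x \right)}\right) = \left(22104 - 31261\right) \left(14063 - \left(1105 + 13 \left(3 - 20 + \frac{1}{2} \cdot 6 \cdot 5\right)\right)\right) = - 9157 \left(14063 - \left(1105 + 13 \left(3 - 20 + 15\right)\right)\right) = - 9157 \left(14063 - 1079\right) = \left(-9157\right) 12984 = -118894488$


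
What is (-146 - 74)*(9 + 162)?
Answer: -37620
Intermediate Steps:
(-146 - 74)*(9 + 162) = -220*171 = -37620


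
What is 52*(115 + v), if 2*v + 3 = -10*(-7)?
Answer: 7722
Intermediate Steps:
v = 67/2 (v = -3/2 + (-10*(-7))/2 = -3/2 + (1/2)*70 = -3/2 + 35 = 67/2 ≈ 33.500)
52*(115 + v) = 52*(115 + 67/2) = 52*(297/2) = 7722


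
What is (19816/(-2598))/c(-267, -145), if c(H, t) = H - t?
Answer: 4954/79239 ≈ 0.062520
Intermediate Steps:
(19816/(-2598))/c(-267, -145) = (19816/(-2598))/(-267 - 1*(-145)) = (19816*(-1/2598))/(-267 + 145) = -9908/1299/(-122) = -9908/1299*(-1/122) = 4954/79239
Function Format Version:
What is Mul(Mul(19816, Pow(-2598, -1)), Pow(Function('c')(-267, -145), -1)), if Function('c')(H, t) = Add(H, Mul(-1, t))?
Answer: Rational(4954, 79239) ≈ 0.062520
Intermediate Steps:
Mul(Mul(19816, Pow(-2598, -1)), Pow(Function('c')(-267, -145), -1)) = Mul(Mul(19816, Pow(-2598, -1)), Pow(Add(-267, Mul(-1, -145)), -1)) = Mul(Mul(19816, Rational(-1, 2598)), Pow(Add(-267, 145), -1)) = Mul(Rational(-9908, 1299), Pow(-122, -1)) = Mul(Rational(-9908, 1299), Rational(-1, 122)) = Rational(4954, 79239)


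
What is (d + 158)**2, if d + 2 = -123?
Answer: 1089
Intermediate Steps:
d = -125 (d = -2 - 123 = -125)
(d + 158)**2 = (-125 + 158)**2 = 33**2 = 1089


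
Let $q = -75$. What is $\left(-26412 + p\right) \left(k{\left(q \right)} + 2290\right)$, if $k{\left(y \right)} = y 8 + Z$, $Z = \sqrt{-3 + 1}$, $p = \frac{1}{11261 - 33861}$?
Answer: $- \frac{100877992969}{2260} - \frac{596911201 i \sqrt{2}}{22600} \approx -4.4636 \cdot 10^{7} - 37352.0 i$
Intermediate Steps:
$p = - \frac{1}{22600}$ ($p = \frac{1}{-22600} = - \frac{1}{22600} \approx -4.4248 \cdot 10^{-5}$)
$Z = i \sqrt{2}$ ($Z = \sqrt{-2} = i \sqrt{2} \approx 1.4142 i$)
$k{\left(y \right)} = 8 y + i \sqrt{2}$ ($k{\left(y \right)} = y 8 + i \sqrt{2} = 8 y + i \sqrt{2}$)
$\left(-26412 + p\right) \left(k{\left(q \right)} + 2290\right) = \left(-26412 - \frac{1}{22600}\right) \left(\left(8 \left(-75\right) + i \sqrt{2}\right) + 2290\right) = - \frac{596911201 \left(\left(-600 + i \sqrt{2}\right) + 2290\right)}{22600} = - \frac{596911201 \left(1690 + i \sqrt{2}\right)}{22600} = - \frac{100877992969}{2260} - \frac{596911201 i \sqrt{2}}{22600}$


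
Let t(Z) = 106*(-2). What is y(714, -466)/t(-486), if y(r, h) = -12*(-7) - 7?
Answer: -77/212 ≈ -0.36321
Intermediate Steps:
y(r, h) = 77 (y(r, h) = 84 - 7 = 77)
t(Z) = -212
y(714, -466)/t(-486) = 77/(-212) = 77*(-1/212) = -77/212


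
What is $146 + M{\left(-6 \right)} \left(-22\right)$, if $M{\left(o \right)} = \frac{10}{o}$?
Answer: $\frac{548}{3} \approx 182.67$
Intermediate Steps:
$146 + M{\left(-6 \right)} \left(-22\right) = 146 + \frac{10}{-6} \left(-22\right) = 146 + 10 \left(- \frac{1}{6}\right) \left(-22\right) = 146 - - \frac{110}{3} = 146 + \frac{110}{3} = \frac{548}{3}$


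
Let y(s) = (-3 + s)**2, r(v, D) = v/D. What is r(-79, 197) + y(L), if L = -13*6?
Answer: 1292438/197 ≈ 6560.6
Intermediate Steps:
L = -78
r(-79, 197) + y(L) = -79/197 + (-3 - 78)**2 = -79*1/197 + (-81)**2 = -79/197 + 6561 = 1292438/197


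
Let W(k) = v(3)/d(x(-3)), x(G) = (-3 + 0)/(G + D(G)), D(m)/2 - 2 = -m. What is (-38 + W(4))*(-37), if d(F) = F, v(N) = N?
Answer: 1665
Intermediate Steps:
D(m) = 4 - 2*m (D(m) = 4 + 2*(-m) = 4 - 2*m)
x(G) = -3/(4 - G) (x(G) = (-3 + 0)/(G + (4 - 2*G)) = -3/(4 - G))
W(k) = -7 (W(k) = 3/((3/(-4 - 3))) = 3/((3/(-7))) = 3/((3*(-⅐))) = 3/(-3/7) = 3*(-7/3) = -7)
(-38 + W(4))*(-37) = (-38 - 7)*(-37) = -45*(-37) = 1665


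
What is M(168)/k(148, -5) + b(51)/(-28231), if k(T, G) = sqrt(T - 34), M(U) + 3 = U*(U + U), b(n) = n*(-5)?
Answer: 255/28231 + 18815*sqrt(114)/38 ≈ 5286.6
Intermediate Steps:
b(n) = -5*n
M(U) = -3 + 2*U**2 (M(U) = -3 + U*(U + U) = -3 + U*(2*U) = -3 + 2*U**2)
k(T, G) = sqrt(-34 + T)
M(168)/k(148, -5) + b(51)/(-28231) = (-3 + 2*168**2)/(sqrt(-34 + 148)) - 5*51/(-28231) = (-3 + 2*28224)/(sqrt(114)) - 255*(-1/28231) = (-3 + 56448)*(sqrt(114)/114) + 255/28231 = 56445*(sqrt(114)/114) + 255/28231 = 18815*sqrt(114)/38 + 255/28231 = 255/28231 + 18815*sqrt(114)/38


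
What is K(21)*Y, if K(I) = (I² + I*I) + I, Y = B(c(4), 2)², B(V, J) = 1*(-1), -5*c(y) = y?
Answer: 903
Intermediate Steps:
c(y) = -y/5
B(V, J) = -1
Y = 1 (Y = (-1)² = 1)
K(I) = I + 2*I² (K(I) = (I² + I²) + I = 2*I² + I = I + 2*I²)
K(21)*Y = (21*(1 + 2*21))*1 = (21*(1 + 42))*1 = (21*43)*1 = 903*1 = 903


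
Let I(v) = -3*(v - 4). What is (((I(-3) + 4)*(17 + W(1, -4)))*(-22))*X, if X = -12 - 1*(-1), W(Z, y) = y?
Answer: 78650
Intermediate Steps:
I(v) = 12 - 3*v (I(v) = -3*(-4 + v) = 12 - 3*v)
X = -11 (X = -12 + 1 = -11)
(((I(-3) + 4)*(17 + W(1, -4)))*(-22))*X = ((((12 - 3*(-3)) + 4)*(17 - 4))*(-22))*(-11) = ((((12 + 9) + 4)*13)*(-22))*(-11) = (((21 + 4)*13)*(-22))*(-11) = ((25*13)*(-22))*(-11) = (325*(-22))*(-11) = -7150*(-11) = 78650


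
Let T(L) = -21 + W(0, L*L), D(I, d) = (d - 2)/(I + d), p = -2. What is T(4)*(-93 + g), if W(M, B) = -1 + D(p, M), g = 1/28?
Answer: 7809/4 ≈ 1952.3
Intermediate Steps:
g = 1/28 ≈ 0.035714
D(I, d) = (-2 + d)/(I + d)
W(M, B) = 0 (W(M, B) = -1 + (-2 + M)/(-2 + M) = -1 + 1 = 0)
T(L) = -21 (T(L) = -21 + 0 = -21)
T(4)*(-93 + g) = -21*(-93 + 1/28) = -21*(-2603/28) = 7809/4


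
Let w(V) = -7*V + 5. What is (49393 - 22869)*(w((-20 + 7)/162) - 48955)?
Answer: -105165126958/81 ≈ -1.2983e+9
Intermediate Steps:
w(V) = 5 - 7*V
(49393 - 22869)*(w((-20 + 7)/162) - 48955) = (49393 - 22869)*((5 - 7*(-20 + 7)/162) - 48955) = 26524*((5 - (-91)/162) - 48955) = 26524*((5 - 7*(-13/162)) - 48955) = 26524*((5 + 91/162) - 48955) = 26524*(901/162 - 48955) = 26524*(-7929809/162) = -105165126958/81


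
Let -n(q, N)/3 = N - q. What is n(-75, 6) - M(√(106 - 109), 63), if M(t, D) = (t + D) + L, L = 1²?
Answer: -307 - I*√3 ≈ -307.0 - 1.732*I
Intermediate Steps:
L = 1
n(q, N) = -3*N + 3*q (n(q, N) = -3*(N - q) = -3*N + 3*q)
M(t, D) = 1 + D + t (M(t, D) = (t + D) + 1 = (D + t) + 1 = 1 + D + t)
n(-75, 6) - M(√(106 - 109), 63) = (-3*6 + 3*(-75)) - (1 + 63 + √(106 - 109)) = (-18 - 225) - (1 + 63 + √(-3)) = -243 - (1 + 63 + I*√3) = -243 - (64 + I*√3) = -243 + (-64 - I*√3) = -307 - I*√3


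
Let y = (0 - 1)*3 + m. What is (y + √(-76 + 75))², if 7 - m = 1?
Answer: (3 + I)² ≈ 8.0 + 6.0*I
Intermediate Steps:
m = 6 (m = 7 - 1*1 = 7 - 1 = 6)
y = 3 (y = (0 - 1)*3 + 6 = -1*3 + 6 = -3 + 6 = 3)
(y + √(-76 + 75))² = (3 + √(-76 + 75))² = (3 + √(-1))² = (3 + I)²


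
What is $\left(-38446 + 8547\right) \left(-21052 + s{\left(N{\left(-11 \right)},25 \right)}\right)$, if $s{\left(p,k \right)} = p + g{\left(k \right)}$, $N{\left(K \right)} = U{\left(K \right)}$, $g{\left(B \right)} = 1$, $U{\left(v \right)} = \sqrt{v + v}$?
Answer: $629403849 - 29899 i \sqrt{22} \approx 6.294 \cdot 10^{8} - 1.4024 \cdot 10^{5} i$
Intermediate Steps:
$U{\left(v \right)} = \sqrt{2} \sqrt{v}$ ($U{\left(v \right)} = \sqrt{2 v} = \sqrt{2} \sqrt{v}$)
$N{\left(K \right)} = \sqrt{2} \sqrt{K}$
$s{\left(p,k \right)} = 1 + p$ ($s{\left(p,k \right)} = p + 1 = 1 + p$)
$\left(-38446 + 8547\right) \left(-21052 + s{\left(N{\left(-11 \right)},25 \right)}\right) = \left(-38446 + 8547\right) \left(-21052 + \left(1 + \sqrt{2} \sqrt{-11}\right)\right) = - 29899 \left(-21052 + \left(1 + \sqrt{2} i \sqrt{11}\right)\right) = - 29899 \left(-21052 + \left(1 + i \sqrt{22}\right)\right) = - 29899 \left(-21051 + i \sqrt{22}\right) = 629403849 - 29899 i \sqrt{22}$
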